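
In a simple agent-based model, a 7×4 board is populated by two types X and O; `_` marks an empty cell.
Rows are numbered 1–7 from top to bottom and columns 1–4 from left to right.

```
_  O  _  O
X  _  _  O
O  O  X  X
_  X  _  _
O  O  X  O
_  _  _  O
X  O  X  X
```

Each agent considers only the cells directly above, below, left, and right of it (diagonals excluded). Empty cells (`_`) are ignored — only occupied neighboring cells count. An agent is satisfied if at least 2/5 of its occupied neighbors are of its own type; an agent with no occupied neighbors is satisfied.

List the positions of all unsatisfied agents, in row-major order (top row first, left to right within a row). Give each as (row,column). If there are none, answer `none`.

(1,2)O 0/0 ok
(1,4)O 1/1 ok
(2,1)X 0/1 unhappy
(2,4)O 1/2 ok
(3,1)O 1/2 ok
(3,2)O 1/3 unhappy
(3,3)X 1/2 ok
(3,4)X 1/2 ok
(4,2)X 0/2 unhappy
(5,1)O 1/1 ok
(5,2)O 1/3 unhappy
(5,3)X 0/2 unhappy
(5,4)O 1/2 ok
(6,4)O 1/2 ok
(7,1)X 0/1 unhappy
(7,2)O 0/2 unhappy
(7,3)X 1/2 ok
(7,4)X 1/2 ok

(2,1), (3,2), (4,2), (5,2), (5,3), (7,1), (7,2)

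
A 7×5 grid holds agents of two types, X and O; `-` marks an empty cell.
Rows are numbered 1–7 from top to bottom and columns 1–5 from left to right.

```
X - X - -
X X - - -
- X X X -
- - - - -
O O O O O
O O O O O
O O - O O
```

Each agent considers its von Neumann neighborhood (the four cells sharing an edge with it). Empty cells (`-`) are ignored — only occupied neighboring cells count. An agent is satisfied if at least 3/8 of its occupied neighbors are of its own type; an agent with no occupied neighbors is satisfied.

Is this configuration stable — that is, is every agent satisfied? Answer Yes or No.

Row 1: (1,1)X 1/1 satisfied · (1,3)X 0/0 satisfied
Row 2: (2,1)X 2/2 satisfied · (2,2)X 2/2 satisfied
Row 3: (3,2)X 2/2 satisfied · (3,3)X 2/2 satisfied · (3,4)X 1/1 satisfied
Row 5: (5,1)O 2/2 satisfied · (5,2)O 3/3 satisfied · (5,3)O 3/3 satisfied · (5,4)O 3/3 satisfied · (5,5)O 2/2 satisfied
Row 6: (6,1)O 3/3 satisfied · (6,2)O 4/4 satisfied · (6,3)O 3/3 satisfied · (6,4)O 4/4 satisfied · (6,5)O 3/3 satisfied
Row 7: (7,1)O 2/2 satisfied · (7,2)O 2/2 satisfied · (7,4)O 2/2 satisfied · (7,5)O 2/2 satisfied
All meet the threshold, so the configuration is stable.

Yes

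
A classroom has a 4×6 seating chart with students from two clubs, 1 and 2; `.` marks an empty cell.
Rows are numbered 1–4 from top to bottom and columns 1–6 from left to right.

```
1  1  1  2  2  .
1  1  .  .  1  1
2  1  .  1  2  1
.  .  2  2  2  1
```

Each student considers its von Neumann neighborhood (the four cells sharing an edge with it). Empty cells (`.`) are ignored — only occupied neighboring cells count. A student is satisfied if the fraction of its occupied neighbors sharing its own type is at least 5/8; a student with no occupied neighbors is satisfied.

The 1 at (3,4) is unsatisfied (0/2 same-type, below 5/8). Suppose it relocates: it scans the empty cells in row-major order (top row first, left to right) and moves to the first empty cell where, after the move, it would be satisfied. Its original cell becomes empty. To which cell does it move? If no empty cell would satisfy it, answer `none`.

Vacating (3,4). Empty cells in order:
  (1,6): 1/2 same-type → still unsatisfied.
  (2,3): 2/2 same-type → satisfied — stop here.

(2,3)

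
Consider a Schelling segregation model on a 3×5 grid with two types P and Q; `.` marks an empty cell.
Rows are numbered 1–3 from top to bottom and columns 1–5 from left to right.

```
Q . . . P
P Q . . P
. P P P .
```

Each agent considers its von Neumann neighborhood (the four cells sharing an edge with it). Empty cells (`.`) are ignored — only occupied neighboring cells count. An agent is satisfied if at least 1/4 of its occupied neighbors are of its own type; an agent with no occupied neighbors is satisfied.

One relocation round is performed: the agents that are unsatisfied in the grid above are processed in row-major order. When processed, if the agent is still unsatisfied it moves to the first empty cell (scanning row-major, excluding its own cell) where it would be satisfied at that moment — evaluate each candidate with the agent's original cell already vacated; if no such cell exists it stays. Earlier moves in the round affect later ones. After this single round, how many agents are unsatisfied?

0

Initially unsatisfied (in order): (1,1), (2,1), (2,2).
  (1,1) → (1,2).
  (2,1) → (1,4).
  (2,2): now satisfied by earlier moves; stays.
Resulting grid:
. Q . P P
. Q . . P
. P P P .
All satisfied now.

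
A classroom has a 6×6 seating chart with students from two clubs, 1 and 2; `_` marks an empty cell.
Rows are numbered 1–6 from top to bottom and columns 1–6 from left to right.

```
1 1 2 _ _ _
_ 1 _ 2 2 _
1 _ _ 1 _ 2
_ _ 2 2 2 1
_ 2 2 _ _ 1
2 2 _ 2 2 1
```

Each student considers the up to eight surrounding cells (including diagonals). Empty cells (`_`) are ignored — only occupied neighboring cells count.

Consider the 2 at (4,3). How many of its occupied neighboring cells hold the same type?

3

Occupied neighbors of (4,3): (3,4)=1, (4,4)=2, (5,2)=2, (5,3)=2.
Same type (2): 3 of 4.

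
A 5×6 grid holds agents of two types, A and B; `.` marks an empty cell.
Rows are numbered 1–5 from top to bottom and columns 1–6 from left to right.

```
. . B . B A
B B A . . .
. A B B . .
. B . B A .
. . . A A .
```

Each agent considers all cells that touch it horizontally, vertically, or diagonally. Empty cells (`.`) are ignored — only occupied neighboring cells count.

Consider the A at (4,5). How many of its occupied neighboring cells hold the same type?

Occupied neighbors of (4,5): (3,4)=B, (4,4)=B, (5,4)=A, (5,5)=A.
Same type (A): 2 of 4.

2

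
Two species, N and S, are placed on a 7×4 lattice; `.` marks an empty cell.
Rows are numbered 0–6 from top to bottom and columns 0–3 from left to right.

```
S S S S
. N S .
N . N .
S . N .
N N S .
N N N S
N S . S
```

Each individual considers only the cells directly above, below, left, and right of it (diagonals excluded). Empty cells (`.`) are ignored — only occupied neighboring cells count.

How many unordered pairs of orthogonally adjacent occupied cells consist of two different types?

Scan each occupied cell's neighbors to the right and below so each pair is counted once.
From row 0: 1 unlike of 5 pairs (running 1/5).
From row 1: 2 unlike of 2 pairs (running 3/7).
From row 2: 1 unlike of 2 pairs (running 4/9).
From row 3: 2 unlike of 2 pairs (running 6/11).
From row 4: 2 unlike of 5 pairs (running 8/16).
From row 5: 2 unlike of 6 pairs (running 10/22).
From row 6: 1 unlike of 1 pairs (running 11/23).
Total adjacent occupied pairs: 23; unlike-type pairs: 11.

11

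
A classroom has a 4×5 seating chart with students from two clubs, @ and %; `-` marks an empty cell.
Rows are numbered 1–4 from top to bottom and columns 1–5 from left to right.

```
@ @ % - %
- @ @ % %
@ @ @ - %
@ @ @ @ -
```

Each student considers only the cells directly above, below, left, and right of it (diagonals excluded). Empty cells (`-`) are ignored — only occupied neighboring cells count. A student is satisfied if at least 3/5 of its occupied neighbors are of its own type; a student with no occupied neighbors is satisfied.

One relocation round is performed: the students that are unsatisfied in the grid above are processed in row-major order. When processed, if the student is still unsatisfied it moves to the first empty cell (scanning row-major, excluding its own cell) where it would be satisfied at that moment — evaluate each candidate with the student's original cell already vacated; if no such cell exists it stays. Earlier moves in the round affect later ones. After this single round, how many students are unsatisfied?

Initially unsatisfied (in order): (1,3), (2,3), (2,4).
  (1,3) → (1,4).
  (2,3): now satisfied by earlier moves; stays.
  (2,4): now satisfied by earlier moves; stays.
Resulting grid:
@ @ - % %
- @ @ % %
@ @ @ - %
@ @ @ @ -
All satisfied now.

0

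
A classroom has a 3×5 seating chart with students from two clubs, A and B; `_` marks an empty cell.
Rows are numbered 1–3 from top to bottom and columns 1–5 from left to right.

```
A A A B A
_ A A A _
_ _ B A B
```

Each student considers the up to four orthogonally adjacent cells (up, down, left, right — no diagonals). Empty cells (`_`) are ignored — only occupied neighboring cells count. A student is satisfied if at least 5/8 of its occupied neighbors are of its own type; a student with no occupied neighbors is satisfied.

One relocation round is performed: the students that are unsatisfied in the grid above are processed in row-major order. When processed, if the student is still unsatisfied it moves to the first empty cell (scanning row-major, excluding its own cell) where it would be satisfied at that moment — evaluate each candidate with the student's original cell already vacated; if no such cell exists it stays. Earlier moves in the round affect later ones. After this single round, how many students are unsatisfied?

Initially unsatisfied (in order): (1,4), (1,5), (3,3), (3,4), (3,5).
  (1,4) → (3,1).
  (1,5): now satisfied by earlier moves; stays.
  (3,3): no empty cell satisfies it; stays.
  (3,4) → (1,4).
  (3,5): now satisfied by earlier moves; stays.
Resulting grid:
A A A A A
_ A A A _
B _ B _ B
Unsatisfied now: (3,3).

1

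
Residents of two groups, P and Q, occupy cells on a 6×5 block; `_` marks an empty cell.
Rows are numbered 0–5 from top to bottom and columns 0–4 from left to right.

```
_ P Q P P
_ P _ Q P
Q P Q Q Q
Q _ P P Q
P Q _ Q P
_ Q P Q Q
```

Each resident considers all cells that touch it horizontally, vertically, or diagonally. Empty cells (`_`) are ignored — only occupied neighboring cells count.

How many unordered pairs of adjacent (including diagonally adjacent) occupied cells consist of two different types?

33

Scan each occupied cell's neighbors to the right and below (and the two forward diagonals) so each pair is counted once.
From row 0: 5 unlike of 10 pairs (running 5/10).
From row 1: 5 unlike of 9 pairs (running 10/19).
From row 2: 8 unlike of 14 pairs (running 18/33).
From row 3: 6 unlike of 10 pairs (running 24/43).
From row 4: 7 unlike of 10 pairs (running 31/53).
From row 5: 2 unlike of 3 pairs (running 33/56).
Total adjacent occupied pairs: 56; unlike-type pairs: 33.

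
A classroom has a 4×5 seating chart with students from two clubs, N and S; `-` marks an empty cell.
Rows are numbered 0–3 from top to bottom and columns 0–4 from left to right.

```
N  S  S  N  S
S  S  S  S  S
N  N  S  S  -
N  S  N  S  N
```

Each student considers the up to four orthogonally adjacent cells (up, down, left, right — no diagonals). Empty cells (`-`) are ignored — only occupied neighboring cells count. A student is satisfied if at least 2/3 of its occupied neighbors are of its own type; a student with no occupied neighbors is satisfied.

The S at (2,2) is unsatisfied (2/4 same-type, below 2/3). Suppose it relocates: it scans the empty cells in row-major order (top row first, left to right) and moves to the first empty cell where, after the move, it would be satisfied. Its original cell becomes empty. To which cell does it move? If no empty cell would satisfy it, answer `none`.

(2,4)

Vacating (2,2). Empty cells in order:
  (2,4): 2/3 same-type → satisfied — stop here.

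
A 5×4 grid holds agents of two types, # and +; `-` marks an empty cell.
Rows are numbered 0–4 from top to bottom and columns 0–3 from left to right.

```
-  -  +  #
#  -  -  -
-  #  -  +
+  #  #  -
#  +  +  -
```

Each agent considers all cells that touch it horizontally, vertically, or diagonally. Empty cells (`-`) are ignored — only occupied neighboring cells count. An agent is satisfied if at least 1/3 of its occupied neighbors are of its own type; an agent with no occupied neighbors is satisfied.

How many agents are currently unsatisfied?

4

(0,2)+ 0/1 ✗
(0,3)# 0/1 ✗
(1,0)# 1/1 ✓
(2,1)# 3/4 ✓
(2,3)+ 0/1 ✗
(3,0)+ 1/4 ✗
(3,1)# 3/6 ✓
(3,2)# 2/5 ✓
(4,0)# 1/3 ✓
(4,1)+ 2/5 ✓
(4,2)+ 1/3 ✓
Unsatisfied: (0,2), (0,3), (2,3), (3,0) — 4 in total.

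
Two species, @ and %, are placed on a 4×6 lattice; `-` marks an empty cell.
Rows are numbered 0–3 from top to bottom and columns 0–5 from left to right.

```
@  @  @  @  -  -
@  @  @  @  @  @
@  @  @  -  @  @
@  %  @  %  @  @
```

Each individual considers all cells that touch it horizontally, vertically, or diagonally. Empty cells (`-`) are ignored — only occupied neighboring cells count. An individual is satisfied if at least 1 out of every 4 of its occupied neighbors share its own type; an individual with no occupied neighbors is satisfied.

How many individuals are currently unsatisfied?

2

Row 0: (0,0)@ 3/3 satisfied · (0,1)@ 5/5 satisfied · (0,2)@ 5/5 satisfied · (0,3)@ 4/4 satisfied
Row 1: (1,0)@ 5/5 satisfied · (1,1)@ 8/8 satisfied · (1,2)@ 7/7 satisfied · (1,3)@ 6/6 satisfied · (1,4)@ 5/5 satisfied · (1,5)@ 3/3 satisfied
Row 2: (2,0)@ 4/5 satisfied · (2,1)@ 7/8 satisfied · (2,2)@ 5/7 satisfied · (2,4)@ 6/7 satisfied · (2,5)@ 5/5 satisfied
Row 3: (3,0)@ 2/3 satisfied · (3,1)% 0/5 not · (3,2)@ 2/4 satisfied · (3,3)% 0/4 not · (3,4)@ 3/4 satisfied · (3,5)@ 3/3 satisfied
Unsatisfied: (3,1), (3,3) — 2 in total.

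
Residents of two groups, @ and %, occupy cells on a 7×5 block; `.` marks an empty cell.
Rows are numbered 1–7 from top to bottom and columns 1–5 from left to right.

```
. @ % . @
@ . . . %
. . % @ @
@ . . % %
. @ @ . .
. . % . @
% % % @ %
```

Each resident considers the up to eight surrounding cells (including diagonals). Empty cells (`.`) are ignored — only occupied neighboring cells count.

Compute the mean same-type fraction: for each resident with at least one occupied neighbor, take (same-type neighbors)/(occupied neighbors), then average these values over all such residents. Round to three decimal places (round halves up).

Row 1: (1,2)@ 1/2 · (1,3)% 0/1 · (1,5)@ 0/1
Row 2: (2,1)@ 1/1 · (2,5)% 0/3
Row 3: (3,3)% 1/2 · (3,4)@ 1/5 · (3,5)@ 1/4
Row 4: (4,1)@ 1/1 · (4,4)% 2/5 · (4,5)% 1/3
Row 5: (5,2)@ 2/3 · (5,3)@ 1/3
Row 6: (6,3)% 2/5 · (6,5)@ 1/2
Row 7: (7,1)% 1/1 · (7,2)% 3/3 · (7,3)% 2/3 · (7,4)@ 1/4 · (7,5)% 0/2
Sum over 20 residents: 1/2 + 0/1 + 0/1 + 1/1 + 0/3 + 1/2 + 1/5 + 1/4 + 1/1 + 2/5 + 1/3 + 2/3 + 1/3 + 2/5 + 1/2 + 1/1 + 3/3 + 2/3 + 1/4 + 0/2 = 9; mean = 9 ÷ 20 = 9/20 = 0.45 → 0.450.

0.450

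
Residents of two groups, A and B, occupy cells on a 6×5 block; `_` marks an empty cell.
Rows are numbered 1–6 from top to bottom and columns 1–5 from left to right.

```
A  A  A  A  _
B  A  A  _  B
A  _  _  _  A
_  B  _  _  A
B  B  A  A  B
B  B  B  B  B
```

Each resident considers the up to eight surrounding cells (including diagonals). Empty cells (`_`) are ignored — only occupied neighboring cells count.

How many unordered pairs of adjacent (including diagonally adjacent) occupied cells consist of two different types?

Scan each occupied cell's neighbors to the right and below (and the two forward diagonals) so each pair is counted once.
From row 1: 3 unlike of 12 pairs (running 3/12).
From row 2: 3 unlike of 5 pairs (running 6/17).
From row 3: 1 unlike of 2 pairs (running 7/19).
From row 4: 2 unlike of 5 pairs (running 9/24).
From row 5: 8 unlike of 17 pairs (running 17/41).
From row 6: 0 unlike of 4 pairs (running 17/45).
Total adjacent occupied pairs: 45; unlike-type pairs: 17.

17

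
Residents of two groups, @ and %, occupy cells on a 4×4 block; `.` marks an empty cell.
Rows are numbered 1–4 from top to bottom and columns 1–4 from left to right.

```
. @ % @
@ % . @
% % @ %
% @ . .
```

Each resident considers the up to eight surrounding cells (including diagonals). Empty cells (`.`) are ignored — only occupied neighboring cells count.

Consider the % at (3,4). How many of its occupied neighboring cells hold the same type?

Occupied neighbors of (3,4): (2,4)=@, (3,3)=@.
Same type (%): 0 of 2.

0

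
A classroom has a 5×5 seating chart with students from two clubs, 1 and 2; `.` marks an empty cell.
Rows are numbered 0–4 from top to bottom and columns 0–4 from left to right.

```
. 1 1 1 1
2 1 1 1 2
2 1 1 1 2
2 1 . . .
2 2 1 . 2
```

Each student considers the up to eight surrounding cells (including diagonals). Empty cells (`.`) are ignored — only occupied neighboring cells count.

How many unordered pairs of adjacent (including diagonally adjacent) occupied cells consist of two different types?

Scan each occupied cell's neighbors to the right and below (and the two forward diagonals) so each pair is counted once.
From row 0: 3 unlike of 14 pairs (running 3/14).
From row 1: 6 unlike of 17 pairs (running 9/31).
From row 2: 4 unlike of 9 pairs (running 13/40).
From row 3: 3 unlike of 6 pairs (running 16/46).
From row 4: 1 unlike of 2 pairs (running 17/48).
Total adjacent occupied pairs: 48; unlike-type pairs: 17.

17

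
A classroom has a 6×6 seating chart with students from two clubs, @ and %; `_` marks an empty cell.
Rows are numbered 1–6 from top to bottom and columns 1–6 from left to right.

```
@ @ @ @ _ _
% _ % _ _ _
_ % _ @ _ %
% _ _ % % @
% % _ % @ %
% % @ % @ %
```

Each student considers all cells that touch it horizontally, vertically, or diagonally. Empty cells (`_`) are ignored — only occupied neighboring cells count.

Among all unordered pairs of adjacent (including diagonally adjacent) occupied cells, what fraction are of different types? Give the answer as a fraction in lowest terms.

25/48

Scan each occupied cell's neighbors to the right and below (and the two forward diagonals) so each pair is counted once.
Row 1: @(1,1)–@(1,2)= @(1,1)–%(2,1)≠ @(1,2)–@(1,3)= @(1,2)–%(2,3)≠ @(1,2)–%(2,1)≠ @(1,3)–@(1,4)= @(1,3)–%(2,3)≠ @(1,4)–%(2,3)≠  → 5/8 unlike.
Row 2: %(2,1)–%(3,2)= %(2,3)–@(3,4)≠ %(2,3)–%(3,2)=  → 1/3 unlike.
Row 3: %(3,2)–%(4,1)= @(3,4)–%(4,4)≠ @(3,4)–%(4,5)≠ %(3,6)–@(4,6)≠ %(3,6)–%(4,5)=  → 3/5 unlike.
Row 4: %(4,1)–%(5,1)= %(4,1)–%(5,2)= %(4,4)–%(4,5)= %(4,4)–%(5,4)= %(4,4)–@(5,5)≠ %(4,5)–@(4,6)≠ %(4,5)–@(5,5)≠ %(4,5)–%(5,6)= %(4,5)–%(5,4)= @(4,6)–%(5,6)≠ @(4,6)–@(5,5)=  → 4/11 unlike.
Row 5: %(5,1)–%(5,2)= %(5,1)–%(6,1)= %(5,1)–%(6,2)= %(5,2)–%(6,2)= %(5,2)–@(6,3)≠ %(5,2)–%(6,1)= %(5,4)–@(5,5)≠ %(5,4)–%(6,4)= %(5,4)–@(6,5)≠ %(5,4)–@(6,3)≠ @(5,5)–%(5,6)≠ @(5,5)–@(6,5)= @(5,5)–%(6,6)≠ @(5,5)–%(6,4)≠ %(5,6)–%(6,6)= %(5,6)–@(6,5)≠  → 8/16 unlike.
Row 6: %(6,1)–%(6,2)= %(6,2)–@(6,3)≠ @(6,3)–%(6,4)≠ %(6,4)–@(6,5)≠ @(6,5)–%(6,6)≠  → 4/5 unlike.
Total adjacent occupied pairs: 48; unlike-type pairs: 25.
25/48 is already in lowest terms.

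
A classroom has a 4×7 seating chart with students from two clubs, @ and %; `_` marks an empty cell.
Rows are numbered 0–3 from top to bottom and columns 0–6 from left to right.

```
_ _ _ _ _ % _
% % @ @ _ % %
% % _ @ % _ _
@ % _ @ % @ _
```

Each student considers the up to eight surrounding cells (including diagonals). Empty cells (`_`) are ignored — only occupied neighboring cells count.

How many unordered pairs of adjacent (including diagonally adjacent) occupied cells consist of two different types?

Scan each occupied cell's neighbors to the right and below (and the two forward diagonals) so each pair is counted once.
From row 0: 0 unlike of 2 pairs (running 0/2).
From row 1: 3 unlike of 13 pairs (running 3/15).
From row 2: 6 unlike of 11 pairs (running 9/26).
From row 3: 3 unlike of 3 pairs (running 12/29).
Total adjacent occupied pairs: 29; unlike-type pairs: 12.

12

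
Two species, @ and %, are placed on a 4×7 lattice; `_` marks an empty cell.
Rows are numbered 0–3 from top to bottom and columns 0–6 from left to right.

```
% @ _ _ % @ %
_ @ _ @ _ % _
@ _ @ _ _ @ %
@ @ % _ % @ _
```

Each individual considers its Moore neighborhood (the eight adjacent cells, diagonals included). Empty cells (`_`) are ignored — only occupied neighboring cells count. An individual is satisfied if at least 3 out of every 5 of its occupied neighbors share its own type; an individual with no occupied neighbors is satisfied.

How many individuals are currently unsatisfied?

Row 0: (0,0)% 0/2 not · (0,1)@ 1/2 not · (0,4)% 1/3 not · (0,5)@ 0/3 not · (0,6)% 1/2 not
Row 1: (1,1)@ 3/4 satisfied · (1,3)@ 1/2 not · (1,5)% 3/5 satisfied
Row 2: (2,0)@ 3/3 satisfied · (2,2)@ 3/4 satisfied · (2,5)@ 1/4 not · (2,6)% 1/3 not
Row 3: (3,0)@ 2/2 satisfied · (3,1)@ 3/4 satisfied · (3,2)% 0/2 not · (3,4)% 0/2 not · (3,5)@ 1/3 not
Unsatisfied: (0,0), (0,1), (0,4), (0,5), (0,6), (1,3), (2,5), (2,6), (3,2), (3,4), (3,5) — 11 in total.

11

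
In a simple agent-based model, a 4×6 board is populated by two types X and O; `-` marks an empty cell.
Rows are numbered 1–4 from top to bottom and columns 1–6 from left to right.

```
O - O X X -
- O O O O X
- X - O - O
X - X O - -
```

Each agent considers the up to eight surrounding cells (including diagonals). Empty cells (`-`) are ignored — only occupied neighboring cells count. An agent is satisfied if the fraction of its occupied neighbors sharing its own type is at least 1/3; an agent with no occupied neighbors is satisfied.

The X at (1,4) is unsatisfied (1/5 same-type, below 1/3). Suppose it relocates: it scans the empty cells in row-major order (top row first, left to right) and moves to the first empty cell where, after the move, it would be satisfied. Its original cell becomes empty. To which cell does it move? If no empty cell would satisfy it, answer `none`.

Vacating (1,4). Empty cells in order:
  (1,2): 0/4 same-type → still unsatisfied.
  (1,6): 2/3 same-type → satisfied — stop here.

(1,6)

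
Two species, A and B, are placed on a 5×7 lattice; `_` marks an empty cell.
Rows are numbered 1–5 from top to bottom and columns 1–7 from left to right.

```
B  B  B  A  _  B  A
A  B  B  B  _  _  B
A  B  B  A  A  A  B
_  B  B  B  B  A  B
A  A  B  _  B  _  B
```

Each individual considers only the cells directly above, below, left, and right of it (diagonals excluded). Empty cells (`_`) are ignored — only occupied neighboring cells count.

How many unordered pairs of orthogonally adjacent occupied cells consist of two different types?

16

Scan each occupied cell's neighbors to the right and below so each pair is counted once.
Row 1: B(1,1)–B(1,2)= B(1,1)–A(2,1)≠ B(1,2)–B(1,3)= B(1,2)–B(2,2)= B(1,3)–A(1,4)≠ B(1,3)–B(2,3)= A(1,4)–B(2,4)≠ B(1,6)–A(1,7)≠ A(1,7)–B(2,7)≠  → 5/9 unlike.
Row 2: A(2,1)–B(2,2)≠ A(2,1)–A(3,1)= B(2,2)–B(2,3)= B(2,2)–B(3,2)= B(2,3)–B(2,4)= B(2,3)–B(3,3)= B(2,4)–A(3,4)≠ B(2,7)–B(3,7)=  → 2/8 unlike.
Row 3: A(3,1)–B(3,2)≠ B(3,2)–B(3,3)= B(3,2)–B(4,2)= B(3,3)–A(3,4)≠ B(3,3)–B(4,3)= A(3,4)–A(3,5)= A(3,4)–B(4,4)≠ A(3,5)–A(3,6)= A(3,5)–B(4,5)≠ A(3,6)–B(3,7)≠ A(3,6)–A(4,6)= B(3,7)–B(4,7)=  → 5/12 unlike.
Row 4: B(4,2)–B(4,3)= B(4,2)–A(5,2)≠ B(4,3)–B(4,4)= B(4,3)–B(5,3)= B(4,4)–B(4,5)= B(4,5)–A(4,6)≠ B(4,5)–B(5,5)= A(4,6)–B(4,7)≠ B(4,7)–B(5,7)=  → 3/9 unlike.
Row 5: A(5,1)–A(5,2)= A(5,2)–B(5,3)≠  → 1/2 unlike.
Total adjacent occupied pairs: 40; unlike-type pairs: 16.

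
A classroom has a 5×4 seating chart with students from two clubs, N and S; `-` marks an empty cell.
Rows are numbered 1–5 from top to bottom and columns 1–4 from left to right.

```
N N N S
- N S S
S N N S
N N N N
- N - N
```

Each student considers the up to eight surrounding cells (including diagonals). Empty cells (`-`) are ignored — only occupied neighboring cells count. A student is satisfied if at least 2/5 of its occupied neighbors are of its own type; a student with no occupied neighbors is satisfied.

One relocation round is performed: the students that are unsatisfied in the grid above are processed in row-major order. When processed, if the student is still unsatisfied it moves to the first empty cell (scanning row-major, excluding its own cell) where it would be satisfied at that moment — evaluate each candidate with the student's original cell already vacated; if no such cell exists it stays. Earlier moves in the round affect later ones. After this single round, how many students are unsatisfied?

Initially unsatisfied (in order): (2,3), (3,1).
  (2,3): no empty cell satisfies it; stays.
  (3,1): no empty cell satisfies it; stays.
Resulting grid:
N N N S
- N S S
S N N S
N N N N
- N - N
Unsatisfied now: (2,3), (3,1).

2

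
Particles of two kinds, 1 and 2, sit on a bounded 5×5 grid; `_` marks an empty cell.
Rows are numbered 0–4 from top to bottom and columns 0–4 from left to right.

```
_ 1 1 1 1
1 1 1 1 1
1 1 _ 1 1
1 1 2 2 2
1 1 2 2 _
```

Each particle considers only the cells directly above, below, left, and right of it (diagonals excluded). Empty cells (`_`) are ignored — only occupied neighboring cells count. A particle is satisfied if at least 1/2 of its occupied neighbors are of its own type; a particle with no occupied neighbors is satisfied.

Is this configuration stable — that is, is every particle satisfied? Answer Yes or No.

Row 0: (0,1)1 2/2 satisfied · (0,2)1 3/3 satisfied · (0,3)1 3/3 satisfied · (0,4)1 2/2 satisfied
Row 1: (1,0)1 2/2 satisfied · (1,1)1 4/4 satisfied · (1,2)1 3/3 satisfied · (1,3)1 4/4 satisfied · (1,4)1 3/3 satisfied
Row 2: (2,0)1 3/3 satisfied · (2,1)1 3/3 satisfied · (2,3)1 2/3 satisfied · (2,4)1 2/3 satisfied
Row 3: (3,0)1 3/3 satisfied · (3,1)1 3/4 satisfied · (3,2)2 2/3 satisfied · (3,3)2 3/4 satisfied · (3,4)2 1/2 satisfied
Row 4: (4,0)1 2/2 satisfied · (4,1)1 2/3 satisfied · (4,2)2 2/3 satisfied · (4,3)2 2/2 satisfied
All meet the threshold, so the configuration is stable.

Yes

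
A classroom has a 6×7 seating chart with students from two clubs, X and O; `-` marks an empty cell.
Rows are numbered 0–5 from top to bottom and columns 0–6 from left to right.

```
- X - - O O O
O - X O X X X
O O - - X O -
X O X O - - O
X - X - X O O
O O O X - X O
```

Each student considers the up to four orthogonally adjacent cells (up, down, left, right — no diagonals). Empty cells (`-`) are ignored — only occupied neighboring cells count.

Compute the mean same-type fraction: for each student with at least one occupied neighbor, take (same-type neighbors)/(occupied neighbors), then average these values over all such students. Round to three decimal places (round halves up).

0.448

Row 0: (0,1)X — no occupied neighbors · (0,4)O 1/2 · (0,5)O 2/3 · (0,6)O 1/2
Row 1: (1,0)O 1/1 · (1,2)X 0/1 · (1,3)O 0/2 · (1,4)X 2/4 · (1,5)X 2/4 · (1,6)X 1/2
Row 2: (2,0)O 2/3 · (2,1)O 2/2 · (2,4)X 1/2 · (2,5)O 0/2
Row 3: (3,0)X 1/3 · (3,1)O 1/3 · (3,2)X 1/3 · (3,3)O 0/1 · (3,6)O 1/1
Row 4: (4,0)X 1/2 · (4,2)X 1/2 · (4,4)X 0/1 · (4,5)O 1/3 · (4,6)O 3/3
Row 5: (5,0)O 1/2 · (5,1)O 2/2 · (5,2)O 1/3 · (5,3)X 0/1 · (5,5)X 0/2 · (5,6)O 1/2
Sum over 29 students: 1/2 + 2/3 + 1/2 + 1/1 + 0/1 + 0/2 + 2/4 + 2/4 + 1/2 + 2/3 + 2/2 + 1/2 + 0/2 + 1/3 + 1/3 + 1/3 + 0/1 + 1/1 + 1/2 + 1/2 + 0/1 + 1/3 + 3/3 + 1/2 + 2/2 + 1/3 + 0/1 + 0/2 + 1/2 = 13; mean = 13 ÷ 29 = 13/29 = 0.448275… → 0.448.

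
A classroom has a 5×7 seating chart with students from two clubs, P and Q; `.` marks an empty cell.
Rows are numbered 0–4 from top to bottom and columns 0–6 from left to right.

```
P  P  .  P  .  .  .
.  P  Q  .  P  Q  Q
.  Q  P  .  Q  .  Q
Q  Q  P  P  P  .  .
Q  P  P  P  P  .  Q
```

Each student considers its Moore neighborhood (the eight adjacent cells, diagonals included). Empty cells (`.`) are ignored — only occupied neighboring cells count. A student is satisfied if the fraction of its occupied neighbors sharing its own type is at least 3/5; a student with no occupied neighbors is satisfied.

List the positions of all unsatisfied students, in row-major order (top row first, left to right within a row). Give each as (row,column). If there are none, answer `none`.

(0,0)P 2/2 ✓
(0,1)P 2/3 ✓
(0,3)P 1/2 ✗
(1,1)P 3/5 ✓
(1,2)Q 1/5 ✗
(1,4)P 1/3 ✗
(1,5)Q 3/4 ✓
(1,6)Q 2/2 ✓
(2,1)Q 3/6 ✗
(2,2)P 3/6 ✗
(2,4)Q 1/4 ✗
(2,6)Q 2/2 ✓
(3,0)Q 3/4 ✓
(3,1)Q 3/7 ✗
(3,2)P 5/7 ✓
(3,3)P 6/7 ✓
(3,4)P 3/4 ✓
(4,0)Q 2/3 ✓
(4,1)P 2/5 ✗
(4,2)P 4/5 ✓
(4,3)P 5/5 ✓
(4,4)P 3/3 ✓
(4,6)Q 0/0 ✓

(0,3), (1,2), (1,4), (2,1), (2,2), (2,4), (3,1), (4,1)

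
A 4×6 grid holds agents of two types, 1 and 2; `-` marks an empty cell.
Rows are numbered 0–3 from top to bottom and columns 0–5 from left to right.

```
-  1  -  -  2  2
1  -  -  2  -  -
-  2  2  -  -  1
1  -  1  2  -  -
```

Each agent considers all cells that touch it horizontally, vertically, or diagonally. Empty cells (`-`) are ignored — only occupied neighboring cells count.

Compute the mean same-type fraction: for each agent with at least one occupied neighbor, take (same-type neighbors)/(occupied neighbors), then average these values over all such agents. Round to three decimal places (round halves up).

(0,1)1 1/1
(0,4)2 2/2
(0,5)2 1/1
(1,0)1 1/2
(1,3)2 2/2
(2,1)2 1/4
(2,2)2 3/4
(2,5)1 — no occupied neighbors
(3,0)1 0/1
(3,2)1 0/3
(3,3)2 1/2
Sum over 10 agents: 1/1 + 2/2 + 1/1 + 1/2 + 2/2 + 1/4 + 3/4 + 0/1 + 0/3 + 1/2 = 6; mean = 6 ÷ 10 = 3/5 = 0.6 → 0.600.

0.600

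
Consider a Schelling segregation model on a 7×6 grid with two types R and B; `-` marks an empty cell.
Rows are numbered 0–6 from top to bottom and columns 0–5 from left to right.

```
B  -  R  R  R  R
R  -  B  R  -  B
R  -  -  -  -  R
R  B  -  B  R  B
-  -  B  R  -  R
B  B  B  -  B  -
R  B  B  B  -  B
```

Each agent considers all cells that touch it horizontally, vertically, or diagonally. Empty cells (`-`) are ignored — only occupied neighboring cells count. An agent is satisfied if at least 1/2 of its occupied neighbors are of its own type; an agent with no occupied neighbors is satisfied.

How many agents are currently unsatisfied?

(0,0)B 0/1 not
(0,2)R 2/3 satisfied
(0,3)R 3/4 satisfied
(0,4)R 3/4 satisfied
(0,5)R 1/2 satisfied
(1,0)R 1/2 satisfied
(1,2)B 0/3 not
(1,3)R 3/4 satisfied
(1,5)B 0/3 not
(2,0)R 2/3 satisfied
(2,5)R 1/3 not
(3,0)R 1/2 satisfied
(3,1)B 1/3 not
(3,3)B 1/3 not
(3,4)R 3/5 satisfied
(3,5)B 0/3 not
(4,2)B 4/5 satisfied
(4,3)R 1/5 not
(4,5)R 1/3 not
(5,0)B 2/3 satisfied
(5,1)B 5/6 satisfied
(5,2)B 5/6 satisfied
(5,4)B 2/4 satisfied
(6,0)R 0/3 not
(6,1)B 4/5 satisfied
(6,2)B 4/4 satisfied
(6,3)B 3/3 satisfied
(6,5)B 1/1 satisfied
Unsatisfied: (0,0), (1,2), (1,5), (2,5), (3,1), (3,3), (3,5), (4,3), (4,5), (6,0) — 10 in total.

10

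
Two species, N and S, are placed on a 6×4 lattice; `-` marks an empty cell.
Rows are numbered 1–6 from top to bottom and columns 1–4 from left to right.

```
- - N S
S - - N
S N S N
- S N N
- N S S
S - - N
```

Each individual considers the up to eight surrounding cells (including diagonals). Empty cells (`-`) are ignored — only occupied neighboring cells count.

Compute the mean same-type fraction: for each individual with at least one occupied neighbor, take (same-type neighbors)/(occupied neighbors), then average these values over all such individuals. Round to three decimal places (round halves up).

0.345

Row 1: (1,3)N 1/2 · (1,4)S 0/2
Row 2: (2,1)S 1/2 · (2,4)N 2/4
Row 3: (3,1)S 2/3 · (3,2)N 1/5 · (3,3)S 1/6 · (3,4)N 3/4
Row 4: (4,2)S 3/6 · (4,3)N 4/8 · (4,4)N 2/5
Row 5: (5,2)N 1/4 · (5,3)S 2/6 · (5,4)S 1/4
Row 6: (6,1)S 0/1 · (6,4)N 0/2
Sum over 16 individuals: 1/2 + 0/2 + 1/2 + 2/4 + 2/3 + 1/5 + 1/6 + 3/4 + 3/6 + 4/8 + 2/5 + 1/4 + 2/6 + 1/4 + 0/1 + 0/2 = 331/60; mean = 331/60 ÷ 16 = 331/960 = 0.344791… → 0.345.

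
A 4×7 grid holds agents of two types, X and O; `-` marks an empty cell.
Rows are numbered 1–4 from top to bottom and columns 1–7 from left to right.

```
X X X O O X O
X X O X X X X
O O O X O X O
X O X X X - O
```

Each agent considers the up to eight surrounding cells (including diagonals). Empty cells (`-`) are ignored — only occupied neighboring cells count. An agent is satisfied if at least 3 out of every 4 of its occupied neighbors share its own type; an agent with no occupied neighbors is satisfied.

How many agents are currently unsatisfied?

Row 1: (1,1)X 3/3 ok · (1,2)X 4/5 ok · (1,3)X 3/5 unhappy · (1,4)O 2/5 unhappy · (1,5)O 1/5 unhappy · (1,6)X 3/5 unhappy · (1,7)O 0/3 unhappy
Row 2: (2,1)X 3/5 unhappy · (2,2)X 4/8 unhappy · (2,3)O 3/8 unhappy · (2,4)X 3/8 unhappy · (2,5)X 5/8 unhappy · (2,6)X 4/8 unhappy · (2,7)X 3/5 unhappy
Row 3: (3,1)O 2/5 unhappy · (3,2)O 4/8 unhappy · (3,3)O 3/8 unhappy · (3,4)X 5/8 unhappy · (3,5)O 0/7 unhappy · (3,6)X 4/7 unhappy · (3,7)O 1/4 unhappy
Row 4: (4,1)X 0/3 unhappy · (4,2)O 3/5 unhappy · (4,3)X 2/5 unhappy · (4,4)X 3/5 unhappy · (4,5)X 3/4 ok · (4,7)O 1/2 unhappy
Unsatisfied: (1,3), (1,4), (1,5), (1,6), (1,7), (2,1), (2,2), (2,3), (2,4), (2,5), (2,6), (2,7), (3,1), (3,2), (3,3), (3,4), (3,5), (3,6), (3,7), (4,1), (4,2), (4,3), (4,4), (4,7) — 24 in total.

24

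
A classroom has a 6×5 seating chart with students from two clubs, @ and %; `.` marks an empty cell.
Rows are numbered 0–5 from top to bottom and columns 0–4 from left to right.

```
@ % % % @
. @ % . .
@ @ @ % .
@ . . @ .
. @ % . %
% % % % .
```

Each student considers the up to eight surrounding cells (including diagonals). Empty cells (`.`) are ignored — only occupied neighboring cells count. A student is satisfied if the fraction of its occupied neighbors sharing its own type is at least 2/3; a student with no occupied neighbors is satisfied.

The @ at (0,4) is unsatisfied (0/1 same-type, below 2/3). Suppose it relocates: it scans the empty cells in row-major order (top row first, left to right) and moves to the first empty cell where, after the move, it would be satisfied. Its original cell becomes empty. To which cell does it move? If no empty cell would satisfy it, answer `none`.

(1,0)

Vacating (0,4). Empty cells in order:
  (1,0): 4/5 same-type → satisfied — stop here.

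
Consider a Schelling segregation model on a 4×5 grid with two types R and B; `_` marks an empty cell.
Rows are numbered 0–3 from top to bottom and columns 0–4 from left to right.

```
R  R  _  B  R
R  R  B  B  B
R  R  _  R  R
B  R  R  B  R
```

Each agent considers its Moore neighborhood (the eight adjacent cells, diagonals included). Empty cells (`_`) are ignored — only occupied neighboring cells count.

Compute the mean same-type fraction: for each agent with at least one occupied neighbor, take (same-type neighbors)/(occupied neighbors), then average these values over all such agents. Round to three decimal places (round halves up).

(0,0)R 3/3
(0,1)R 3/4
(0,3)B 3/4
(0,4)R 0/3
(1,0)R 5/5
(1,1)R 5/6
(1,2)B 2/6
(1,3)B 3/6
(1,4)B 2/5
(2,0)R 4/5
(2,1)R 5/7
(2,3)R 3/7
(2,4)R 2/5
(3,0)B 0/3
(3,1)R 3/4
(3,2)R 3/4
(3,3)B 0/4
(3,4)R 2/3
Sum over 18 agents: 3/3 + 3/4 + 3/4 + 0/3 + 5/5 + 5/6 + 2/6 + 3/6 + 2/5 + 4/5 + 5/7 + 3/7 + 2/5 + 0/3 + 3/4 + 3/4 + 0/4 + 2/3 = 1058/105; mean = 1058/105 ÷ 18 = 529/945 = 0.559788… → 0.560.

0.560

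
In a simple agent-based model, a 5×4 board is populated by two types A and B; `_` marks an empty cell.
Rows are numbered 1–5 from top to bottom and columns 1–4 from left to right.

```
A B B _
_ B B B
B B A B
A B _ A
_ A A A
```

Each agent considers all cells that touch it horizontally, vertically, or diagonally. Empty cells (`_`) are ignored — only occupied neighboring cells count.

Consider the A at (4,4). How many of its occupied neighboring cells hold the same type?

3

Occupied neighbors of (4,4): (3,3)=A, (3,4)=B, (5,3)=A, (5,4)=A.
Same type (A): 3 of 4.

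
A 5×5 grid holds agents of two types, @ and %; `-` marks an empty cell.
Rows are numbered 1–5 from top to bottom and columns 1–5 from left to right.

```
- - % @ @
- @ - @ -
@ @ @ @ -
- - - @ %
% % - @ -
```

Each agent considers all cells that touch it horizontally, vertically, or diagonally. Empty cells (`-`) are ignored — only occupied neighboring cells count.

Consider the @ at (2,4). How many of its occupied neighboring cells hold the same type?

4

Occupied neighbors of (2,4): (1,3)=%, (1,4)=@, (1,5)=@, (3,3)=@, (3,4)=@.
Same type (@): 4 of 5.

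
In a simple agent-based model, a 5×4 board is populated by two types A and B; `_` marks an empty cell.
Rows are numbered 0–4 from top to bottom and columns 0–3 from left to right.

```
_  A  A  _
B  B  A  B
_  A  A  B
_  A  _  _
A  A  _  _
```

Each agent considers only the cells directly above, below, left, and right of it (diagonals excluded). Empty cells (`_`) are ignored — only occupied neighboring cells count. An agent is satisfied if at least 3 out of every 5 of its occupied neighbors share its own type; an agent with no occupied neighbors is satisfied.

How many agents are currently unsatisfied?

Row 0: (0,1)A 1/2 unhappy · (0,2)A 2/2 ok
Row 1: (1,0)B 1/1 ok · (1,1)B 1/4 unhappy · (1,2)A 2/4 unhappy · (1,3)B 1/2 unhappy
Row 2: (2,1)A 2/3 ok · (2,2)A 2/3 ok · (2,3)B 1/2 unhappy
Row 3: (3,1)A 2/2 ok
Row 4: (4,0)A 1/1 ok · (4,1)A 2/2 ok
Unsatisfied: (0,1), (1,1), (1,2), (1,3), (2,3) — 5 in total.

5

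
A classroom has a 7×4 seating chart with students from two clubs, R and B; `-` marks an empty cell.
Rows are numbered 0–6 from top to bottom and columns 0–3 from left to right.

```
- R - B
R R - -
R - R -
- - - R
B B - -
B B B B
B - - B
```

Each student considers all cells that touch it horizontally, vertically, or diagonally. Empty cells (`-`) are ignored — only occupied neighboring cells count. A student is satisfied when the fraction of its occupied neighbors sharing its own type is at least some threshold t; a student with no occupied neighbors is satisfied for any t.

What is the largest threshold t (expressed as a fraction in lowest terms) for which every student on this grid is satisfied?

(0,1)R 2/2
(0,3)B — no occupied neighbors
(1,0)R 3/3
(1,1)R 4/4
(2,0)R 2/2
(2,2)R 2/2
(3,3)R 1/1
(4,0)B 3/3
(4,1)B 4/4
(5,0)B 4/4
(5,1)B 5/5
(5,2)B 4/4
(5,3)B 2/2
(6,0)B 2/2
(6,3)B 2/2
The smallest same-type fraction is 2/2 at (0,1), which reduces to 1/1. Any threshold above that leaves this student unsatisfied.

1/1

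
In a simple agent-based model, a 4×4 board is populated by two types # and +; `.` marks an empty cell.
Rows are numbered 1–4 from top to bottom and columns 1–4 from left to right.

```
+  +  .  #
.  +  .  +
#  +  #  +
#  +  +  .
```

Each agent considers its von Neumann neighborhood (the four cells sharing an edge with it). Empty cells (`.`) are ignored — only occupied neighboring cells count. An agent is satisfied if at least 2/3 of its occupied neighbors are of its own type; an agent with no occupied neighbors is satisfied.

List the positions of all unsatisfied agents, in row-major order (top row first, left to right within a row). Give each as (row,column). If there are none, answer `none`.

Row 1: (1,1)+ 1/1 ok · (1,2)+ 2/2 ok · (1,4)# 0/1 unhappy
Row 2: (2,2)+ 2/2 ok · (2,4)+ 1/2 unhappy
Row 3: (3,1)# 1/2 unhappy · (3,2)+ 2/4 unhappy · (3,3)# 0/3 unhappy · (3,4)+ 1/2 unhappy
Row 4: (4,1)# 1/2 unhappy · (4,2)+ 2/3 ok · (4,3)+ 1/2 unhappy

(1,4), (2,4), (3,1), (3,2), (3,3), (3,4), (4,1), (4,3)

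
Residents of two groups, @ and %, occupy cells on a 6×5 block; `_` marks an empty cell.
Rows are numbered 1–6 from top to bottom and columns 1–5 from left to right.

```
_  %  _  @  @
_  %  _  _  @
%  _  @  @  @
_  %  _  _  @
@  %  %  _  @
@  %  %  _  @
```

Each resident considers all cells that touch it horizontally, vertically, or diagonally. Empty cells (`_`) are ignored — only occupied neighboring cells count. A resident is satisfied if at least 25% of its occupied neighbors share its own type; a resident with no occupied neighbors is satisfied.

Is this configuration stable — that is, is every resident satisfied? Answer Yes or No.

Yes

Row 1: (1,2)% 1/1 ✓ · (1,4)@ 2/2 ✓ · (1,5)@ 2/2 ✓
Row 2: (2,2)% 2/3 ✓ · (2,5)@ 4/4 ✓
Row 3: (3,1)% 2/2 ✓ · (3,3)@ 1/3 ✓ · (3,4)@ 4/4 ✓ · (3,5)@ 3/3 ✓
Row 4: (4,2)% 3/5 ✓ · (4,5)@ 3/3 ✓
Row 5: (5,1)@ 1/4 ✓ · (5,2)% 4/6 ✓ · (5,3)% 4/4 ✓ · (5,5)@ 2/2 ✓
Row 6: (6,1)@ 1/3 ✓ · (6,2)% 3/5 ✓ · (6,3)% 3/3 ✓ · (6,5)@ 1/1 ✓
All meet the threshold, so the configuration is stable.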